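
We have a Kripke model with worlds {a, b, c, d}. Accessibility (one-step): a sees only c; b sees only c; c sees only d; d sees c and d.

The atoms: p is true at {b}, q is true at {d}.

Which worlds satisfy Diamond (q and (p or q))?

a: successors {c}; q and (p or q) there: c:F. ✗
b: successors {c}; q and (p or q) there: c:F. ✗
c: successors {d}; q and (p or q) there: d:T. ✓
d: successors {c, d}; q and (p or q) there: c:F, d:T. ✓

{c, d}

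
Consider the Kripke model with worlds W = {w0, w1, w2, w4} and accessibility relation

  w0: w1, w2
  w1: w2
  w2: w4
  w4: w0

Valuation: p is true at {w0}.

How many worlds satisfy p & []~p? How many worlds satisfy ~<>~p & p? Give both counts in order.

For p & []~p:
w0: p is T, []~p is T. ✓
w1: p is F, []~p is T. ✗
w2: p is F, []~p is T. ✗
w4: p is F, []~p is F. ✗
— 1 world.
For ~<>~p & p:
w0: ~<>~p is F, p is T. ✗
w1: ~<>~p is F, p is F. ✗
w2: ~<>~p is F, p is F. ✗
w4: ~<>~p is T, p is F. ✗
— 0 worlds.

1 and 0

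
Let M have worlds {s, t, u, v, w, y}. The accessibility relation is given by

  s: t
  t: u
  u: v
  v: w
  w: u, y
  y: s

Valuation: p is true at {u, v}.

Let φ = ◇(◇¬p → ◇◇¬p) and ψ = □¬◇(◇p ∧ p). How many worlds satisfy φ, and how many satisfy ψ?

5 and 4

For ◇(◇¬p → ◇◇¬p):
s: successors {t}; ◇¬p → ◇◇¬p there: t:T. ✓
t: successors {u}; ◇¬p → ◇◇¬p there: u:T. ✓
u: successors {v}; ◇¬p → ◇◇¬p there: v:T. ✓
v: successors {w}; ◇¬p → ◇◇¬p there: w:T. ✓
w: successors {u, y}; ◇¬p → ◇◇¬p there: u:T, y:T. ✓
y: successors {s}; ◇¬p → ◇◇¬p there: s:F. ✗
— 5 worlds.
For □¬◇(◇p ∧ p):
s: successors {t}; ¬◇(◇p ∧ p) there: t:F. ✗
t: successors {u}; ¬◇(◇p ∧ p) there: u:T. ✓
u: successors {v}; ¬◇(◇p ∧ p) there: v:T. ✓
v: successors {w}; ¬◇(◇p ∧ p) there: w:F. ✗
w: successors {u, y}; ¬◇(◇p ∧ p) there: u:T, y:T. ✓
y: successors {s}; ¬◇(◇p ∧ p) there: s:T. ✓
— 4 worlds.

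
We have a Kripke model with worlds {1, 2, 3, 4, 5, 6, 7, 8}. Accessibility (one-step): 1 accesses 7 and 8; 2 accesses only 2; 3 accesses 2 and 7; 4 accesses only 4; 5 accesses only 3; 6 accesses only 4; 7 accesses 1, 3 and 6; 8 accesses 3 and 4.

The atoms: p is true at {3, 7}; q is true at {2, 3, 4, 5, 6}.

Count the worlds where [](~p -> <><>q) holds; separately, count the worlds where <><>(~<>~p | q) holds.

For [](~p -> <><>q):
1: successors {7, 8}; ~p -> <><>q there: 7:T, 8:T. ✓
2: successors {2}; ~p -> <><>q there: 2:T. ✓
3: successors {2, 7}; ~p -> <><>q there: 2:T, 7:T. ✓
4: successors {4}; ~p -> <><>q there: 4:T. ✓
5: successors {3}; ~p -> <><>q there: 3:T. ✓
6: successors {4}; ~p -> <><>q there: 4:T. ✓
7: successors {1, 3, 6}; ~p -> <><>q there: 1:T, 3:T, 6:T. ✓
8: successors {3, 4}; ~p -> <><>q there: 3:T, 4:T. ✓
— 8 worlds.
For <><>(~<>~p | q):
1: successors {7, 8}; <>(~<>~p | q) there: 7:T, 8:T. ✓
2: successors {2}; <>(~<>~p | q) there: 2:T. ✓
3: successors {2, 7}; <>(~<>~p | q) there: 2:T, 7:T. ✓
4: successors {4}; <>(~<>~p | q) there: 4:T. ✓
5: successors {3}; <>(~<>~p | q) there: 3:T. ✓
6: successors {4}; <>(~<>~p | q) there: 4:T. ✓
7: successors {1, 3, 6}; <>(~<>~p | q) there: 1:F, 3:T, 6:T. ✓
8: successors {3, 4}; <>(~<>~p | q) there: 3:T, 4:T. ✓
— 8 worlds.

8 and 8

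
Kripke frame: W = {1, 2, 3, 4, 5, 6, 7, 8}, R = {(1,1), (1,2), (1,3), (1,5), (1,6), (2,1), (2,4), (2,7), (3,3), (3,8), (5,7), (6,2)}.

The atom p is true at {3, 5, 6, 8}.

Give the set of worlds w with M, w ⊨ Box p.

{3, 4, 7, 8}

1: successors {1, 2, 3, 5, 6}; p there: 1:F, 2:F, 3:T, 5:T, 6:T. ✗
2: successors {1, 4, 7}; p there: 1:F, 4:F, 7:F. ✗
3: successors {3, 8}; p there: 3:T, 8:T. ✓
4: no successors, so Box p holds vacuously. ✓
5: successors {7}; p there: 7:F. ✗
6: successors {2}; p there: 2:F. ✗
7: no successors, so Box p holds vacuously. ✓
8: no successors, so Box p holds vacuously. ✓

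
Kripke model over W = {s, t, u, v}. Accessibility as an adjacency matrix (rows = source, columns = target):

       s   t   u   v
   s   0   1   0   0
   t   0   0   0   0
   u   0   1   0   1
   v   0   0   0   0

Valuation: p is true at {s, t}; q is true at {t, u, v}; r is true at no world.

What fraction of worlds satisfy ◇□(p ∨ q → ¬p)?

1/2

s: successors {t}; □(p ∨ q → ¬p) there: t:T. ✓
t: no successors, so ◇□(p ∨ q → ¬p) fails. ✗
u: successors {t, v}; □(p ∨ q → ¬p) there: t:T, v:T. ✓
v: no successors, so ◇□(p ∨ q → ¬p) fails. ✗
That's 2 of 4 worlds, so 2/4 = 1/2.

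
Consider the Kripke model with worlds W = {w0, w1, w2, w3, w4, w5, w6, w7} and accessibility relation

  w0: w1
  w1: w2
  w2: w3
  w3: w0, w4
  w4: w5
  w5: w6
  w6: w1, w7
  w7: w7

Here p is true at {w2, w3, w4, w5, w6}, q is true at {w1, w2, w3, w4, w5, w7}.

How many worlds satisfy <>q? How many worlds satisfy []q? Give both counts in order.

7 and 6

For <>q:
w0: successors {w1}; q there: w1:T. ✓
w1: successors {w2}; q there: w2:T. ✓
w2: successors {w3}; q there: w3:T. ✓
w3: successors {w0, w4}; q there: w0:F, w4:T. ✓
w4: successors {w5}; q there: w5:T. ✓
w5: successors {w6}; q there: w6:F. ✗
w6: successors {w1, w7}; q there: w1:T, w7:T. ✓
w7: successors {w7}; q there: w7:T. ✓
— 7 worlds.
For []q:
w0: successors {w1}; q there: w1:T. ✓
w1: successors {w2}; q there: w2:T. ✓
w2: successors {w3}; q there: w3:T. ✓
w3: successors {w0, w4}; q there: w0:F, w4:T. ✗
w4: successors {w5}; q there: w5:T. ✓
w5: successors {w6}; q there: w6:F. ✗
w6: successors {w1, w7}; q there: w1:T, w7:T. ✓
w7: successors {w7}; q there: w7:T. ✓
— 6 worlds.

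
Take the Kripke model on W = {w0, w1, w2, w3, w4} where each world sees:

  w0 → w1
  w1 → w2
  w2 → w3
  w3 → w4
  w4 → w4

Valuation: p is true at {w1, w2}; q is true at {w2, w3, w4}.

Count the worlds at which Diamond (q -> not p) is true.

w0: successors {w1}; q -> not p there: w1:T. ✓
w1: successors {w2}; q -> not p there: w2:F. ✗
w2: successors {w3}; q -> not p there: w3:T. ✓
w3: successors {w4}; q -> not p there: w4:T. ✓
w4: successors {w4}; q -> not p there: w4:T. ✓
Satisfying worlds: {w0, w2, w3, w4}.

4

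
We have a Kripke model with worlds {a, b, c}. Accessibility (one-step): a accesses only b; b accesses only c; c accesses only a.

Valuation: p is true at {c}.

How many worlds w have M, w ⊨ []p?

1

a: successors {b}; p there: b:F. ✗
b: successors {c}; p there: c:T. ✓
c: successors {a}; p there: a:F. ✗
Satisfying worlds: {b}.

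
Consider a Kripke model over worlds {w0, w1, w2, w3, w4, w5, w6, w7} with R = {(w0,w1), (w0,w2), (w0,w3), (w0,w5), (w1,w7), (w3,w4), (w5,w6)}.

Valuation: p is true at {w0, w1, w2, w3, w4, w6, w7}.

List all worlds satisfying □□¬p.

w0: successors {w1, w2, w3, w5}; □¬p there: w1:F, w2:T, w3:F, w5:F. ✗
w1: successors {w7}; □¬p there: w7:T. ✓
w2: no successors, so □□¬p holds vacuously. ✓
w3: successors {w4}; □¬p there: w4:T. ✓
w4: no successors, so □□¬p holds vacuously. ✓
w5: successors {w6}; □¬p there: w6:T. ✓
w6: no successors, so □□¬p holds vacuously. ✓
w7: no successors, so □□¬p holds vacuously. ✓

{w1, w2, w3, w4, w5, w6, w7}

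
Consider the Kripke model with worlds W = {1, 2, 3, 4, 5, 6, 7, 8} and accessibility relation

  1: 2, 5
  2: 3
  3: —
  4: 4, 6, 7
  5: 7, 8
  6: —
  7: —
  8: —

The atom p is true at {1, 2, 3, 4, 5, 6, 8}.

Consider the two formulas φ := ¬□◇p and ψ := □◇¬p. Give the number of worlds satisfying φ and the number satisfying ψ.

3 and 4

For ¬□◇p:
1: □◇p is T. ✗
2: □◇p is F. ✓
3: □◇p is T. ✗
4: □◇p is F. ✓
5: □◇p is F. ✓
6: □◇p is T. ✗
7: □◇p is T. ✗
8: □◇p is T. ✗
— 3 worlds.
For □◇¬p:
1: successors {2, 5}; ◇¬p there: 2:F, 5:T. ✗
2: successors {3}; ◇¬p there: 3:F. ✗
3: no successors, so □◇¬p holds vacuously. ✓
4: successors {4, 6, 7}; ◇¬p there: 4:T, 6:F, 7:F. ✗
5: successors {7, 8}; ◇¬p there: 7:F, 8:F. ✗
6: no successors, so □◇¬p holds vacuously. ✓
7: no successors, so □◇¬p holds vacuously. ✓
8: no successors, so □◇¬p holds vacuously. ✓
— 4 worlds.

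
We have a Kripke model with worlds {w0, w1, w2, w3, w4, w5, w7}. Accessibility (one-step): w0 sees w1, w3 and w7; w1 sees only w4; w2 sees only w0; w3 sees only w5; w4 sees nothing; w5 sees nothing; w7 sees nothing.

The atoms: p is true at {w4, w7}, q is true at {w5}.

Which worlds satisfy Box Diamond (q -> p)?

{w2, w4, w5, w7}

w0: successors {w1, w3, w7}; Diamond (q -> p) there: w1:T, w3:F, w7:F. ✗
w1: successors {w4}; Diamond (q -> p) there: w4:F. ✗
w2: successors {w0}; Diamond (q -> p) there: w0:T. ✓
w3: successors {w5}; Diamond (q -> p) there: w5:F. ✗
w4: no successors, so Box Diamond (q -> p) holds vacuously. ✓
w5: no successors, so Box Diamond (q -> p) holds vacuously. ✓
w7: no successors, so Box Diamond (q -> p) holds vacuously. ✓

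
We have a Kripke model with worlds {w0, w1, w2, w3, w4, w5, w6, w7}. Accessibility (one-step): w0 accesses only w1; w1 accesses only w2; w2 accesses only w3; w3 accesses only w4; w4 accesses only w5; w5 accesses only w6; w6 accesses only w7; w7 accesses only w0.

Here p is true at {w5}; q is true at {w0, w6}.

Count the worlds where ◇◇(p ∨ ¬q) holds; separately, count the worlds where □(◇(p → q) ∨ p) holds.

6 and 7

For ◇◇(p ∨ ¬q):
w0: successors {w1}; ◇(p ∨ ¬q) there: w1:T. ✓
w1: successors {w2}; ◇(p ∨ ¬q) there: w2:T. ✓
w2: successors {w3}; ◇(p ∨ ¬q) there: w3:T. ✓
w3: successors {w4}; ◇(p ∨ ¬q) there: w4:T. ✓
w4: successors {w5}; ◇(p ∨ ¬q) there: w5:F. ✗
w5: successors {w6}; ◇(p ∨ ¬q) there: w6:T. ✓
w6: successors {w7}; ◇(p ∨ ¬q) there: w7:F. ✗
w7: successors {w0}; ◇(p ∨ ¬q) there: w0:T. ✓
— 6 worlds.
For □(◇(p → q) ∨ p):
w0: successors {w1}; ◇(p → q) ∨ p there: w1:T. ✓
w1: successors {w2}; ◇(p → q) ∨ p there: w2:T. ✓
w2: successors {w3}; ◇(p → q) ∨ p there: w3:T. ✓
w3: successors {w4}; ◇(p → q) ∨ p there: w4:F. ✗
w4: successors {w5}; ◇(p → q) ∨ p there: w5:T. ✓
w5: successors {w6}; ◇(p → q) ∨ p there: w6:T. ✓
w6: successors {w7}; ◇(p → q) ∨ p there: w7:T. ✓
w7: successors {w0}; ◇(p → q) ∨ p there: w0:T. ✓
— 7 worlds.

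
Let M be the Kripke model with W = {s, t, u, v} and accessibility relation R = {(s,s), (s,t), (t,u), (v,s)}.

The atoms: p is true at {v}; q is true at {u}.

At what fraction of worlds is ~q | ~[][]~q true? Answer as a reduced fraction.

3/4

s: ~q is T, ~[][]~q is T. ✓
t: ~q is T, ~[][]~q is F. ✓
u: ~q is F, ~[][]~q is F. ✗
v: ~q is T, ~[][]~q is F. ✓
That's 3 of 4 worlds, so 3/4.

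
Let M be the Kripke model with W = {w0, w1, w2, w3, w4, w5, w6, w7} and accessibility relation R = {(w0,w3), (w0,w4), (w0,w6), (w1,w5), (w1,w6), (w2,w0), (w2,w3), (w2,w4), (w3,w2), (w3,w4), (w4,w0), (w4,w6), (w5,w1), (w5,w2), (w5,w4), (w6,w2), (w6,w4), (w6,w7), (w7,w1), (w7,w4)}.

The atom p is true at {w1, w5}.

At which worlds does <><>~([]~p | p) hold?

w0: successors {w3, w4, w6}; <>~([]~p | p) there: w3:F, w4:F, w6:T. ✓
w1: successors {w5, w6}; <>~([]~p | p) there: w5:F, w6:T. ✓
w2: successors {w0, w3, w4}; <>~([]~p | p) there: w0:F, w3:F, w4:F. ✗
w3: successors {w2, w4}; <>~([]~p | p) there: w2:F, w4:F. ✗
w4: successors {w0, w6}; <>~([]~p | p) there: w0:F, w6:T. ✓
w5: successors {w1, w2, w4}; <>~([]~p | p) there: w1:F, w2:F, w4:F. ✗
w6: successors {w2, w4, w7}; <>~([]~p | p) there: w2:F, w4:F, w7:F. ✗
w7: successors {w1, w4}; <>~([]~p | p) there: w1:F, w4:F. ✗

{w0, w1, w4}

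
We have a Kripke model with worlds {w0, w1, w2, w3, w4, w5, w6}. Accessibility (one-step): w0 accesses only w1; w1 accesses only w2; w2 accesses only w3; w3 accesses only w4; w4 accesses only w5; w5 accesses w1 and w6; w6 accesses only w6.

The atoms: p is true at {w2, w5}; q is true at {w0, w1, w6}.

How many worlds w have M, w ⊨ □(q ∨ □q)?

4

w0: successors {w1}; q ∨ □q there: w1:T. ✓
w1: successors {w2}; q ∨ □q there: w2:F. ✗
w2: successors {w3}; q ∨ □q there: w3:F. ✗
w3: successors {w4}; q ∨ □q there: w4:F. ✗
w4: successors {w5}; q ∨ □q there: w5:T. ✓
w5: successors {w1, w6}; q ∨ □q there: w1:T, w6:T. ✓
w6: successors {w6}; q ∨ □q there: w6:T. ✓
Satisfying worlds: {w0, w4, w5, w6}.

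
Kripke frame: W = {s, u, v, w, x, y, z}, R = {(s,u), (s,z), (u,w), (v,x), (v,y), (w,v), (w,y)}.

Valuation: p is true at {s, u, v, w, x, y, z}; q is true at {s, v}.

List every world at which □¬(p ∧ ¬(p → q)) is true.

{x, y, z}

s: successors {u, z}; ¬(p ∧ ¬(p → q)) there: u:F, z:F. ✗
u: successors {w}; ¬(p ∧ ¬(p → q)) there: w:F. ✗
v: successors {x, y}; ¬(p ∧ ¬(p → q)) there: x:F, y:F. ✗
w: successors {v, y}; ¬(p ∧ ¬(p → q)) there: v:T, y:F. ✗
x: no successors, so □¬(p ∧ ¬(p → q)) holds vacuously. ✓
y: no successors, so □¬(p ∧ ¬(p → q)) holds vacuously. ✓
z: no successors, so □¬(p ∧ ¬(p → q)) holds vacuously. ✓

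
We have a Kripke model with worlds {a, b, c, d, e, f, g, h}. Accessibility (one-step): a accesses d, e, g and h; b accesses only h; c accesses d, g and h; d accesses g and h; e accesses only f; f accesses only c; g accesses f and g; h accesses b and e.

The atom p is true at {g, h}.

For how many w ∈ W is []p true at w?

2

a: successors {d, e, g, h}; p there: d:F, e:F, g:T, h:T. ✗
b: successors {h}; p there: h:T. ✓
c: successors {d, g, h}; p there: d:F, g:T, h:T. ✗
d: successors {g, h}; p there: g:T, h:T. ✓
e: successors {f}; p there: f:F. ✗
f: successors {c}; p there: c:F. ✗
g: successors {f, g}; p there: f:F, g:T. ✗
h: successors {b, e}; p there: b:F, e:F. ✗
Satisfying worlds: {b, d}.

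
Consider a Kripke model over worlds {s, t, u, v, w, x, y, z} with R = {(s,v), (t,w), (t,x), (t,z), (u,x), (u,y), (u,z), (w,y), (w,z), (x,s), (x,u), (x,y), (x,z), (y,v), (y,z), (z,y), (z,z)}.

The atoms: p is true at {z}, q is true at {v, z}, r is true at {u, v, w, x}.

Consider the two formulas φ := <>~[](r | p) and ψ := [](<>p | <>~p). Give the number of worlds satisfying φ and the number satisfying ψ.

For <>~[](r | p):
s: successors {v}; ~[](r | p) there: v:F. ✗
t: successors {w, x, z}; ~[](r | p) there: w:T, x:T, z:T. ✓
u: successors {x, y, z}; ~[](r | p) there: x:T, y:F, z:T. ✓
v: no successors, so <>~[](r | p) fails. ✗
w: successors {y, z}; ~[](r | p) there: y:F, z:T. ✓
x: successors {s, u, y, z}; ~[](r | p) there: s:F, u:T, y:F, z:T. ✓
y: successors {v, z}; ~[](r | p) there: v:F, z:T. ✓
z: successors {y, z}; ~[](r | p) there: y:F, z:T. ✓
— 6 worlds.
For [](<>p | <>~p):
s: successors {v}; <>p | <>~p there: v:F. ✗
t: successors {w, x, z}; <>p | <>~p there: w:T, x:T, z:T. ✓
u: successors {x, y, z}; <>p | <>~p there: x:T, y:T, z:T. ✓
v: no successors, so [](<>p | <>~p) holds vacuously. ✓
w: successors {y, z}; <>p | <>~p there: y:T, z:T. ✓
x: successors {s, u, y, z}; <>p | <>~p there: s:T, u:T, y:T, z:T. ✓
y: successors {v, z}; <>p | <>~p there: v:F, z:T. ✗
z: successors {y, z}; <>p | <>~p there: y:T, z:T. ✓
— 6 worlds.

6 and 6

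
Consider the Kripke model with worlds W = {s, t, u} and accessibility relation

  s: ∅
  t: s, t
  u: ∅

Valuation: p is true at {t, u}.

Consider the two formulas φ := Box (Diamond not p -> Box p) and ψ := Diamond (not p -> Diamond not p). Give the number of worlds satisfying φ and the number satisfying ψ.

2 and 1

For Box (Diamond not p -> Box p):
s: no successors, so Box (Diamond not p -> Box p) holds vacuously. ✓
t: successors {s, t}; Diamond not p -> Box p there: s:T, t:F. ✗
u: no successors, so Box (Diamond not p -> Box p) holds vacuously. ✓
— 2 worlds.
For Diamond (not p -> Diamond not p):
s: no successors, so Diamond (not p -> Diamond not p) fails. ✗
t: successors {s, t}; not p -> Diamond not p there: s:F, t:T. ✓
u: no successors, so Diamond (not p -> Diamond not p) fails. ✗
— 1 world.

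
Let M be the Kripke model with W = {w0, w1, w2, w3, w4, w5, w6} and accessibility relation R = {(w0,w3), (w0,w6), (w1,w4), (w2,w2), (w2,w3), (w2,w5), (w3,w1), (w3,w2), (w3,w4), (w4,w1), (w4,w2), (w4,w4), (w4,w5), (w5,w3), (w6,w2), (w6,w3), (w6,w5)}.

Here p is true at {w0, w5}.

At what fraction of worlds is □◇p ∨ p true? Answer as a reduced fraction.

w0: □◇p is F, p is T. ✓
w1: □◇p is T, p is F. ✓
w2: □◇p is F, p is F. ✗
w3: □◇p is F, p is F. ✗
w4: □◇p is F, p is F. ✗
w5: □◇p is F, p is T. ✓
w6: □◇p is F, p is F. ✗
That's 3 of 7 worlds, so 3/7.

3/7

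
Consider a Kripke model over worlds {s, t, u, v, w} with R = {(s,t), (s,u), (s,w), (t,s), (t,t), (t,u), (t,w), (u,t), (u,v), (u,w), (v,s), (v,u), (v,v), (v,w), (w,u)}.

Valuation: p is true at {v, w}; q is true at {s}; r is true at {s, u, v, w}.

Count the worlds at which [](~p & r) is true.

s: successors {t, u, w}; ~p & r there: t:F, u:T, w:F. ✗
t: successors {s, t, u, w}; ~p & r there: s:T, t:F, u:T, w:F. ✗
u: successors {t, v, w}; ~p & r there: t:F, v:F, w:F. ✗
v: successors {s, u, v, w}; ~p & r there: s:T, u:T, v:F, w:F. ✗
w: successors {u}; ~p & r there: u:T. ✓
Satisfying worlds: {w}.

1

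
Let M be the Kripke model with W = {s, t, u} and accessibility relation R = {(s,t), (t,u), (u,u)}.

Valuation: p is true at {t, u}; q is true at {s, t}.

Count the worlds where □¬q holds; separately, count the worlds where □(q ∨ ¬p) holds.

2 and 1

For □¬q:
s: successors {t}; ¬q there: t:F. ✗
t: successors {u}; ¬q there: u:T. ✓
u: successors {u}; ¬q there: u:T. ✓
— 2 worlds.
For □(q ∨ ¬p):
s: successors {t}; q ∨ ¬p there: t:T. ✓
t: successors {u}; q ∨ ¬p there: u:F. ✗
u: successors {u}; q ∨ ¬p there: u:F. ✗
— 1 world.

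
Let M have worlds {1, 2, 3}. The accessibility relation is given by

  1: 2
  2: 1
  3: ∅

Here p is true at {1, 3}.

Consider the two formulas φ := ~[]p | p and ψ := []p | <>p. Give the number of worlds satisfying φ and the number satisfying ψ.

For ~[]p | p:
1: ~[]p is T, p is T. ✓
2: ~[]p is F, p is F. ✗
3: ~[]p is F, p is T. ✓
— 2 worlds.
For []p | <>p:
1: []p is F, <>p is F. ✗
2: []p is T, <>p is T. ✓
3: []p is T, <>p is F. ✓
— 2 worlds.

2 and 2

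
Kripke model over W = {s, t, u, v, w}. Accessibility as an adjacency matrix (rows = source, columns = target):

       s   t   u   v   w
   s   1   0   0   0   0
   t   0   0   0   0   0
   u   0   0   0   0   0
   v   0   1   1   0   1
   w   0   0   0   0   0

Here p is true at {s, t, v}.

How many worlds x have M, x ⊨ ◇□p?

2

s: successors {s}; □p there: s:T. ✓
t: no successors, so ◇□p fails. ✗
u: no successors, so ◇□p fails. ✗
v: successors {t, u, w}; □p there: t:T, u:T, w:T. ✓
w: no successors, so ◇□p fails. ✗
Satisfying worlds: {s, v}.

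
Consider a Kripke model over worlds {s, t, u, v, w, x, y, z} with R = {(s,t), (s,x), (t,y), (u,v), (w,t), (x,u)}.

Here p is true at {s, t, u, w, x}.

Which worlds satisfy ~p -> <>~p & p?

{s, t, u, w, x}

s: ~p is F, <>~p & p is F. ✓
t: ~p is F, <>~p & p is T. ✓
u: ~p is F, <>~p & p is T. ✓
v: ~p is T, <>~p & p is F. ✗
w: ~p is F, <>~p & p is F. ✓
x: ~p is F, <>~p & p is F. ✓
y: ~p is T, <>~p & p is F. ✗
z: ~p is T, <>~p & p is F. ✗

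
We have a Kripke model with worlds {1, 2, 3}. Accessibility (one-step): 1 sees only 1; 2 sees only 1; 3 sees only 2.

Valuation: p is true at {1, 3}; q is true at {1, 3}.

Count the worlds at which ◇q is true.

2

1: successors {1}; q there: 1:T. ✓
2: successors {1}; q there: 1:T. ✓
3: successors {2}; q there: 2:F. ✗
Satisfying worlds: {1, 2}.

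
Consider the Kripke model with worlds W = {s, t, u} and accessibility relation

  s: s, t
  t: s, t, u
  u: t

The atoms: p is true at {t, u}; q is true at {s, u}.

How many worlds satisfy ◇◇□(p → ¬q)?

s: successors {s, t}; ◇□(p → ¬q) there: s:T, t:T. ✓
t: successors {s, t, u}; ◇□(p → ¬q) there: s:T, t:T, u:F. ✓
u: successors {t}; ◇□(p → ¬q) there: t:T. ✓
Satisfying worlds: {s, t, u}.

3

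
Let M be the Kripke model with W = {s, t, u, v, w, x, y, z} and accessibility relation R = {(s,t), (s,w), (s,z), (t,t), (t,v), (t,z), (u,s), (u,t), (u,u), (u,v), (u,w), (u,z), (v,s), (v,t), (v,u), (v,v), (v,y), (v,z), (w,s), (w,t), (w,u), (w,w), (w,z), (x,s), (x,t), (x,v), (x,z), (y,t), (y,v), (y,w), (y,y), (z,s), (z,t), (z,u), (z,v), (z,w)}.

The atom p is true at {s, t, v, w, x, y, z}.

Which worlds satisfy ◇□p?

s: successors {t, w, z}; □p there: t:T, w:F, z:F. ✓
t: successors {t, v, z}; □p there: t:T, v:F, z:F. ✓
u: successors {s, t, u, v, w, z}; □p there: s:T, t:T, u:F, v:F, w:F, z:F. ✓
v: successors {s, t, u, v, y, z}; □p there: s:T, t:T, u:F, v:F, y:T, z:F. ✓
w: successors {s, t, u, w, z}; □p there: s:T, t:T, u:F, w:F, z:F. ✓
x: successors {s, t, v, z}; □p there: s:T, t:T, v:F, z:F. ✓
y: successors {t, v, w, y}; □p there: t:T, v:F, w:F, y:T. ✓
z: successors {s, t, u, v, w}; □p there: s:T, t:T, u:F, v:F, w:F. ✓

{s, t, u, v, w, x, y, z}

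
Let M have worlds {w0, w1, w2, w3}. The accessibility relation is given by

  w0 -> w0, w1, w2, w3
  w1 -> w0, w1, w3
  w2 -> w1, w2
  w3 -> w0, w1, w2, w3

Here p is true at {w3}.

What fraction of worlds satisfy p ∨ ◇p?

w0: p is F, ◇p is T. ✓
w1: p is F, ◇p is T. ✓
w2: p is F, ◇p is F. ✗
w3: p is T, ◇p is T. ✓
That's 3 of 4 worlds, so 3/4.

3/4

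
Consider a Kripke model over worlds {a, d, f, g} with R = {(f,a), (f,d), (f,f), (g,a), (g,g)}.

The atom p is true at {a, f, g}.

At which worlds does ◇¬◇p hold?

{f, g}

a: no successors, so ◇¬◇p fails. ✗
d: no successors, so ◇¬◇p fails. ✗
f: successors {a, d, f}; ¬◇p there: a:T, d:T, f:F. ✓
g: successors {a, g}; ¬◇p there: a:T, g:F. ✓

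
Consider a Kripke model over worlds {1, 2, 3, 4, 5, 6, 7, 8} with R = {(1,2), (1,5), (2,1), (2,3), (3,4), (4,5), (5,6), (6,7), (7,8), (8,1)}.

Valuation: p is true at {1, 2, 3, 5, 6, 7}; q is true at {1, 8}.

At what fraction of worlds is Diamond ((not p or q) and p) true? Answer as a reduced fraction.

1/4

1: successors {2, 5}; (not p or q) and p there: 2:F, 5:F. ✗
2: successors {1, 3}; (not p or q) and p there: 1:T, 3:F. ✓
3: successors {4}; (not p or q) and p there: 4:F. ✗
4: successors {5}; (not p or q) and p there: 5:F. ✗
5: successors {6}; (not p or q) and p there: 6:F. ✗
6: successors {7}; (not p or q) and p there: 7:F. ✗
7: successors {8}; (not p or q) and p there: 8:F. ✗
8: successors {1}; (not p or q) and p there: 1:T. ✓
That's 2 of 8 worlds, so 2/8 = 1/4.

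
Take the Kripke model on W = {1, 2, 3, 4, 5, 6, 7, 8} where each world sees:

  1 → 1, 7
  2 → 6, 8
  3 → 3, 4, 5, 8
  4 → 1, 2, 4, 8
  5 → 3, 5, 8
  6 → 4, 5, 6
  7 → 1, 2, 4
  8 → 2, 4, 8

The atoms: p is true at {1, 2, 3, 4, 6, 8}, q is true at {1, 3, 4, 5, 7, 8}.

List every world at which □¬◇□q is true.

∅

1: successors {1, 7}; ¬◇□q there: 1:F, 7:F. ✗
2: successors {6, 8}; ¬◇□q there: 6:F, 8:T. ✗
3: successors {3, 4, 5, 8}; ¬◇□q there: 3:F, 4:F, 5:F, 8:T. ✗
4: successors {1, 2, 4, 8}; ¬◇□q there: 1:F, 2:T, 4:F, 8:T. ✗
5: successors {3, 5, 8}; ¬◇□q there: 3:F, 5:F, 8:T. ✗
6: successors {4, 5, 6}; ¬◇□q there: 4:F, 5:F, 6:F. ✗
7: successors {1, 2, 4}; ¬◇□q there: 1:F, 2:T, 4:F. ✗
8: successors {2, 4, 8}; ¬◇□q there: 2:T, 4:F, 8:T. ✗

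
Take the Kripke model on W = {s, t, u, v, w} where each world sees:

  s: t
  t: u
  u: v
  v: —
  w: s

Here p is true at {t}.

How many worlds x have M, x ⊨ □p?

s: successors {t}; p there: t:T. ✓
t: successors {u}; p there: u:F. ✗
u: successors {v}; p there: v:F. ✗
v: no successors, so □p holds vacuously. ✓
w: successors {s}; p there: s:F. ✗
Satisfying worlds: {s, v}.

2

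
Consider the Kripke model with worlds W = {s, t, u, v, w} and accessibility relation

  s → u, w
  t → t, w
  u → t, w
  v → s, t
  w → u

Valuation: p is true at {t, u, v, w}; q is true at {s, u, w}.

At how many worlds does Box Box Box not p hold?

0

s: successors {u, w}; Box Box not p there: u:F, w:F. ✗
t: successors {t, w}; Box Box not p there: t:F, w:F. ✗
u: successors {t, w}; Box Box not p there: t:F, w:F. ✗
v: successors {s, t}; Box Box not p there: s:F, t:F. ✗
w: successors {u}; Box Box not p there: u:F. ✗
Satisfying worlds: ∅.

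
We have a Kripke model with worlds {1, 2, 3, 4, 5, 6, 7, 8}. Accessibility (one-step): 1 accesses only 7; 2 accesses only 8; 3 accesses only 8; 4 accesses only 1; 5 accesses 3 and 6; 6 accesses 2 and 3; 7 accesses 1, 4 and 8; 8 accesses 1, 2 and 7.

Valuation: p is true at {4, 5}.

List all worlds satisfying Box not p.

{1, 2, 3, 4, 5, 6, 8}

1: successors {7}; not p there: 7:T. ✓
2: successors {8}; not p there: 8:T. ✓
3: successors {8}; not p there: 8:T. ✓
4: successors {1}; not p there: 1:T. ✓
5: successors {3, 6}; not p there: 3:T, 6:T. ✓
6: successors {2, 3}; not p there: 2:T, 3:T. ✓
7: successors {1, 4, 8}; not p there: 1:T, 4:F, 8:T. ✗
8: successors {1, 2, 7}; not p there: 1:T, 2:T, 7:T. ✓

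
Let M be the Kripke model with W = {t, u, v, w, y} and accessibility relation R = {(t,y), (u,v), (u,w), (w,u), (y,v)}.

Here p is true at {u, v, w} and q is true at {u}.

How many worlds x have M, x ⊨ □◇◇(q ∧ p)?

2

t: successors {y}; ◇◇(q ∧ p) there: y:F. ✗
u: successors {v, w}; ◇◇(q ∧ p) there: v:F, w:F. ✗
v: no successors, so □◇◇(q ∧ p) holds vacuously. ✓
w: successors {u}; ◇◇(q ∧ p) there: u:T. ✓
y: successors {v}; ◇◇(q ∧ p) there: v:F. ✗
Satisfying worlds: {v, w}.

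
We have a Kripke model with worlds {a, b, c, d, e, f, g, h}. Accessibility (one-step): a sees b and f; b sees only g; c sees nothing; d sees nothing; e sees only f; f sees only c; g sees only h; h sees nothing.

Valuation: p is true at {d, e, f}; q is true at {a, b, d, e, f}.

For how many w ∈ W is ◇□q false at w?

6

a: successors {b, f}; □q there: b:F, f:F. ✗
b: successors {g}; □q there: g:F. ✗
c: no successors, so ◇□q fails. ✗
d: no successors, so ◇□q fails. ✗
e: successors {f}; □q there: f:F. ✗
f: successors {c}; □q there: c:T. ✓
g: successors {h}; □q there: h:T. ✓
h: no successors, so ◇□q fails. ✗
Satisfying worlds: {f, g}.
So ◇□q fails at the other 6 worlds.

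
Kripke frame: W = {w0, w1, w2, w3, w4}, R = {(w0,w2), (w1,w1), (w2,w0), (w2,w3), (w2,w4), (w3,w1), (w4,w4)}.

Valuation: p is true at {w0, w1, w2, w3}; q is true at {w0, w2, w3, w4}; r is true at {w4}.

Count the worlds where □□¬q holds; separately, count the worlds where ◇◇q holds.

For □□¬q:
w0: successors {w2}; □¬q there: w2:F. ✗
w1: successors {w1}; □¬q there: w1:T. ✓
w2: successors {w0, w3, w4}; □¬q there: w0:F, w3:T, w4:F. ✗
w3: successors {w1}; □¬q there: w1:T. ✓
w4: successors {w4}; □¬q there: w4:F. ✗
— 2 worlds.
For ◇◇q:
w0: successors {w2}; ◇q there: w2:T. ✓
w1: successors {w1}; ◇q there: w1:F. ✗
w2: successors {w0, w3, w4}; ◇q there: w0:T, w3:F, w4:T. ✓
w3: successors {w1}; ◇q there: w1:F. ✗
w4: successors {w4}; ◇q there: w4:T. ✓
— 3 worlds.

2 and 3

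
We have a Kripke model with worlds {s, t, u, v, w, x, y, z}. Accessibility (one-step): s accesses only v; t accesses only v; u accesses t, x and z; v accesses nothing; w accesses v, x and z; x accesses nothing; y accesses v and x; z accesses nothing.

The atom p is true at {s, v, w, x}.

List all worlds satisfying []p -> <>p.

{s, t, u, w, y}

s: []p is T, <>p is T. ✓
t: []p is T, <>p is T. ✓
u: []p is F, <>p is T. ✓
v: []p is T, <>p is F. ✗
w: []p is F, <>p is T. ✓
x: []p is T, <>p is F. ✗
y: []p is T, <>p is T. ✓
z: []p is T, <>p is F. ✗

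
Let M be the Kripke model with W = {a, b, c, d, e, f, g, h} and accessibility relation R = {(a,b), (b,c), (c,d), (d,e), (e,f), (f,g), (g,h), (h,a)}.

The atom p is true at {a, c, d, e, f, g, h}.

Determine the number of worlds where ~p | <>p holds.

7

a: ~p is F, <>p is F. ✗
b: ~p is T, <>p is T. ✓
c: ~p is F, <>p is T. ✓
d: ~p is F, <>p is T. ✓
e: ~p is F, <>p is T. ✓
f: ~p is F, <>p is T. ✓
g: ~p is F, <>p is T. ✓
h: ~p is F, <>p is T. ✓
Satisfying worlds: {b, c, d, e, f, g, h}.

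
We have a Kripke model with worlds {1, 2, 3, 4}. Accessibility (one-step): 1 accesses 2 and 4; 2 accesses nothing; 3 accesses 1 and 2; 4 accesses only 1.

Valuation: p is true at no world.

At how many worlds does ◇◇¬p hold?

3

1: successors {2, 4}; ◇¬p there: 2:F, 4:T. ✓
2: no successors, so ◇◇¬p fails. ✗
3: successors {1, 2}; ◇¬p there: 1:T, 2:F. ✓
4: successors {1}; ◇¬p there: 1:T. ✓
Satisfying worlds: {1, 3, 4}.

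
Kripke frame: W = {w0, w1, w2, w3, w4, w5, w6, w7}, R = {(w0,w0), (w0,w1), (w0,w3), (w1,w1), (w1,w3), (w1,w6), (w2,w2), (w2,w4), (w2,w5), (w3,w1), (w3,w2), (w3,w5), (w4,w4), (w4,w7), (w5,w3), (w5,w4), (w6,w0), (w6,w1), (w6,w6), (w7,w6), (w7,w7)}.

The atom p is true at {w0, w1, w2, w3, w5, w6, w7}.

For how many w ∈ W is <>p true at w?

w0: successors {w0, w1, w3}; p there: w0:T, w1:T, w3:T. ✓
w1: successors {w1, w3, w6}; p there: w1:T, w3:T, w6:T. ✓
w2: successors {w2, w4, w5}; p there: w2:T, w4:F, w5:T. ✓
w3: successors {w1, w2, w5}; p there: w1:T, w2:T, w5:T. ✓
w4: successors {w4, w7}; p there: w4:F, w7:T. ✓
w5: successors {w3, w4}; p there: w3:T, w4:F. ✓
w6: successors {w0, w1, w6}; p there: w0:T, w1:T, w6:T. ✓
w7: successors {w6, w7}; p there: w6:T, w7:T. ✓
Satisfying worlds: {w0, w1, w2, w3, w4, w5, w6, w7}.

8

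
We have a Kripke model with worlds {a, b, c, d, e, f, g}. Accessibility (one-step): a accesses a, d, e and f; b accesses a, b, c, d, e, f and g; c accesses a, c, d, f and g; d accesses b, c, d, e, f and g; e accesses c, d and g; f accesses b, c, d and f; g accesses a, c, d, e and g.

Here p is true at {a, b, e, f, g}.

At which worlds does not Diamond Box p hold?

{a, b, c, d, e, f, g}

a: Diamond Box p is F. ✓
b: Diamond Box p is F. ✓
c: Diamond Box p is F. ✓
d: Diamond Box p is F. ✓
e: Diamond Box p is F. ✓
f: Diamond Box p is F. ✓
g: Diamond Box p is F. ✓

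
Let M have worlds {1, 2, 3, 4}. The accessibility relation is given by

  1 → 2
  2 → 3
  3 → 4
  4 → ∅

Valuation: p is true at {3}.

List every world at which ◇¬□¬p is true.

1: successors {2}; ¬□¬p there: 2:T. ✓
2: successors {3}; ¬□¬p there: 3:F. ✗
3: successors {4}; ¬□¬p there: 4:F. ✗
4: no successors, so ◇¬□¬p fails. ✗

{1}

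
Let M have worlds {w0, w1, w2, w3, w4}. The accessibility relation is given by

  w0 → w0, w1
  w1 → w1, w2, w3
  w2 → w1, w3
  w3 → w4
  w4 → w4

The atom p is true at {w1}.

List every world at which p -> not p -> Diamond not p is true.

w0: p is F, not p -> Diamond not p is T. ✓
w1: p is T, not p -> Diamond not p is T. ✓
w2: p is F, not p -> Diamond not p is T. ✓
w3: p is F, not p -> Diamond not p is T. ✓
w4: p is F, not p -> Diamond not p is T. ✓

{w0, w1, w2, w3, w4}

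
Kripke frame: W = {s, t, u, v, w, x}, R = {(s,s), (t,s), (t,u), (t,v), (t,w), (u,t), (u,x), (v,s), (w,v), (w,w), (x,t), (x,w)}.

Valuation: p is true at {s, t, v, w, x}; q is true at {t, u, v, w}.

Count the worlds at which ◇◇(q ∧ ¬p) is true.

2

s: successors {s}; ◇(q ∧ ¬p) there: s:F. ✗
t: successors {s, u, v, w}; ◇(q ∧ ¬p) there: s:F, u:F, v:F, w:F. ✗
u: successors {t, x}; ◇(q ∧ ¬p) there: t:T, x:F. ✓
v: successors {s}; ◇(q ∧ ¬p) there: s:F. ✗
w: successors {v, w}; ◇(q ∧ ¬p) there: v:F, w:F. ✗
x: successors {t, w}; ◇(q ∧ ¬p) there: t:T, w:F. ✓
Satisfying worlds: {u, x}.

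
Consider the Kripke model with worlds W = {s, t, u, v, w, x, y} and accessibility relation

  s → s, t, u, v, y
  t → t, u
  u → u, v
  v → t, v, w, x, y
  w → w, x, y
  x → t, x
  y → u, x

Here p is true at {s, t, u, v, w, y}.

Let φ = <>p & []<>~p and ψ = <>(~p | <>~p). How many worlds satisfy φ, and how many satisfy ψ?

For <>p & []<>~p:
s: <>p is T, []<>~p is F. ✗
t: <>p is T, []<>~p is F. ✗
u: <>p is T, []<>~p is F. ✗
v: <>p is T, []<>~p is F. ✗
w: <>p is T, []<>~p is T. ✓
x: <>p is T, []<>~p is F. ✗
y: <>p is T, []<>~p is F. ✗
— 1 world.
For <>(~p | <>~p):
s: successors {s, t, u, v, y}; ~p | <>~p there: s:F, t:F, u:F, v:T, y:T. ✓
t: successors {t, u}; ~p | <>~p there: t:F, u:F. ✗
u: successors {u, v}; ~p | <>~p there: u:F, v:T. ✓
v: successors {t, v, w, x, y}; ~p | <>~p there: t:F, v:T, w:T, x:T, y:T. ✓
w: successors {w, x, y}; ~p | <>~p there: w:T, x:T, y:T. ✓
x: successors {t, x}; ~p | <>~p there: t:F, x:T. ✓
y: successors {u, x}; ~p | <>~p there: u:F, x:T. ✓
— 6 worlds.

1 and 6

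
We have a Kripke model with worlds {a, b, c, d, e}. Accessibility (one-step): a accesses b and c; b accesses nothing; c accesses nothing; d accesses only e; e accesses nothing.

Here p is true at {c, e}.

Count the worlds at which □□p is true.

a: successors {b, c}; □p there: b:T, c:T. ✓
b: no successors, so □□p holds vacuously. ✓
c: no successors, so □□p holds vacuously. ✓
d: successors {e}; □p there: e:T. ✓
e: no successors, so □□p holds vacuously. ✓
Satisfying worlds: {a, b, c, d, e}.

5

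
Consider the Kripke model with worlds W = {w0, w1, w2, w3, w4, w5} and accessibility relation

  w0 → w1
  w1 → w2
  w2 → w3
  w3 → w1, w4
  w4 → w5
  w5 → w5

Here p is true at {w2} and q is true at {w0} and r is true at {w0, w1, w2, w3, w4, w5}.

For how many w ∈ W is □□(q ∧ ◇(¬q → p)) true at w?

w0: successors {w1}; □(q ∧ ◇(¬q → p)) there: w1:F. ✗
w1: successors {w2}; □(q ∧ ◇(¬q → p)) there: w2:F. ✗
w2: successors {w3}; □(q ∧ ◇(¬q → p)) there: w3:F. ✗
w3: successors {w1, w4}; □(q ∧ ◇(¬q → p)) there: w1:F, w4:F. ✗
w4: successors {w5}; □(q ∧ ◇(¬q → p)) there: w5:F. ✗
w5: successors {w5}; □(q ∧ ◇(¬q → p)) there: w5:F. ✗
Satisfying worlds: ∅.

0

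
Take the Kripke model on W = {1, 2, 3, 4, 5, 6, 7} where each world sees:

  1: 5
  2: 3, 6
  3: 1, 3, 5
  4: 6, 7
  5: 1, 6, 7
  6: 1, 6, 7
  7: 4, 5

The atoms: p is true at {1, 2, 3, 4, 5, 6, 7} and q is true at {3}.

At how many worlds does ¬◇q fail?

2

1: ◇q is F. ✓
2: ◇q is T. ✗
3: ◇q is T. ✗
4: ◇q is F. ✓
5: ◇q is F. ✓
6: ◇q is F. ✓
7: ◇q is F. ✓
Satisfying worlds: {1, 4, 5, 6, 7}.
So ¬◇q fails at the other 2 worlds.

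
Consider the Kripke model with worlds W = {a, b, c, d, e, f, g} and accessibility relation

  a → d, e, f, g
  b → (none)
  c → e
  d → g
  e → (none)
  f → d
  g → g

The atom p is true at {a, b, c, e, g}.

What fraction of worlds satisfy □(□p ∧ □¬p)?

a: successors {d, e, f, g}; □p ∧ □¬p there: d:F, e:T, f:F, g:F. ✗
b: no successors, so □(□p ∧ □¬p) holds vacuously. ✓
c: successors {e}; □p ∧ □¬p there: e:T. ✓
d: successors {g}; □p ∧ □¬p there: g:F. ✗
e: no successors, so □(□p ∧ □¬p) holds vacuously. ✓
f: successors {d}; □p ∧ □¬p there: d:F. ✗
g: successors {g}; □p ∧ □¬p there: g:F. ✗
That's 3 of 7 worlds, so 3/7.

3/7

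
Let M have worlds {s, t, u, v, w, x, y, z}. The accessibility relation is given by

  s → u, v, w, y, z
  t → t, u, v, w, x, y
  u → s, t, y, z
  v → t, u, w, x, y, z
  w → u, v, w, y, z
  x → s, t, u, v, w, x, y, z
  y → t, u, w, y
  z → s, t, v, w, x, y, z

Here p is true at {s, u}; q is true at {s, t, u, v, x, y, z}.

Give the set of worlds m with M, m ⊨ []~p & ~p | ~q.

s: []~p & ~p is F, ~q is F. ✗
t: []~p & ~p is F, ~q is F. ✗
u: []~p & ~p is F, ~q is F. ✗
v: []~p & ~p is F, ~q is F. ✗
w: []~p & ~p is F, ~q is T. ✓
x: []~p & ~p is F, ~q is F. ✗
y: []~p & ~p is F, ~q is F. ✗
z: []~p & ~p is F, ~q is F. ✗

{w}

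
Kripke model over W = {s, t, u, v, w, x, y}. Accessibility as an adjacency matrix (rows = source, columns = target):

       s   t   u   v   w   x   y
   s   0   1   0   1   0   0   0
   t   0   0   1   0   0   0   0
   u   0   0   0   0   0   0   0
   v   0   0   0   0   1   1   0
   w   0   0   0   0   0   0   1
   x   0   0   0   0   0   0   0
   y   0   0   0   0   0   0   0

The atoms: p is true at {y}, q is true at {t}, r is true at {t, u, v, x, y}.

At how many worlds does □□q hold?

s: successors {t, v}; □q there: t:F, v:F. ✗
t: successors {u}; □q there: u:T. ✓
u: no successors, so □□q holds vacuously. ✓
v: successors {w, x}; □q there: w:F, x:T. ✗
w: successors {y}; □q there: y:T. ✓
x: no successors, so □□q holds vacuously. ✓
y: no successors, so □□q holds vacuously. ✓
Satisfying worlds: {t, u, w, x, y}.

5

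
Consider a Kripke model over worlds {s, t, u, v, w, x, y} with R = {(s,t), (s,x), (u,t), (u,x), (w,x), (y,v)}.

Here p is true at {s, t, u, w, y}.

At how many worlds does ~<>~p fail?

4

s: <>~p is T. ✗
t: <>~p is F. ✓
u: <>~p is T. ✗
v: <>~p is F. ✓
w: <>~p is T. ✗
x: <>~p is F. ✓
y: <>~p is T. ✗
Satisfying worlds: {t, v, x}.
So ~<>~p fails at the other 4 worlds.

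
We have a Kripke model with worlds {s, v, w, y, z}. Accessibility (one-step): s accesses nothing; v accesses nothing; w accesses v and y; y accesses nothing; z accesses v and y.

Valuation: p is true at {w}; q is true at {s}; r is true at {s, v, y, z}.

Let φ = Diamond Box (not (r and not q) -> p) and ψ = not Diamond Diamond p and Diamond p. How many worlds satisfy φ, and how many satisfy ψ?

2 and 0

For Diamond Box (not (r and not q) -> p):
s: no successors, so Diamond Box (not (r and not q) -> p) fails. ✗
v: no successors, so Diamond Box (not (r and not q) -> p) fails. ✗
w: successors {v, y}; Box (not (r and not q) -> p) there: v:T, y:T. ✓
y: no successors, so Diamond Box (not (r and not q) -> p) fails. ✗
z: successors {v, y}; Box (not (r and not q) -> p) there: v:T, y:T. ✓
— 2 worlds.
For not Diamond Diamond p and Diamond p:
s: not Diamond Diamond p is T, Diamond p is F. ✗
v: not Diamond Diamond p is T, Diamond p is F. ✗
w: not Diamond Diamond p is T, Diamond p is F. ✗
y: not Diamond Diamond p is T, Diamond p is F. ✗
z: not Diamond Diamond p is T, Diamond p is F. ✗
— 0 worlds.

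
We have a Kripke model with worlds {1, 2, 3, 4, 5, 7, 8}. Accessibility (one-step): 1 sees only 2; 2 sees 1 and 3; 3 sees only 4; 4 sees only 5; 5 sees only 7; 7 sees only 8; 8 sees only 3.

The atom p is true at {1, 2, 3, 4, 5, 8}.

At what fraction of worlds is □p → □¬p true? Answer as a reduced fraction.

1: □p is T, □¬p is F. ✗
2: □p is T, □¬p is F. ✗
3: □p is T, □¬p is F. ✗
4: □p is T, □¬p is F. ✗
5: □p is F, □¬p is T. ✓
7: □p is T, □¬p is F. ✗
8: □p is T, □¬p is F. ✗
That's 1 of 7 worlds, so 1/7.

1/7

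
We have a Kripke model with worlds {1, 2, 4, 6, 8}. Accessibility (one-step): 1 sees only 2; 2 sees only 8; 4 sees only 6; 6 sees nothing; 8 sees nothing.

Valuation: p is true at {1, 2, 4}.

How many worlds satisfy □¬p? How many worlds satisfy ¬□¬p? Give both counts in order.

For □¬p:
1: successors {2}; ¬p there: 2:F. ✗
2: successors {8}; ¬p there: 8:T. ✓
4: successors {6}; ¬p there: 6:T. ✓
6: no successors, so □¬p holds vacuously. ✓
8: no successors, so □¬p holds vacuously. ✓
— 4 worlds.
For ¬□¬p:
1: □¬p is F. ✓
2: □¬p is T. ✗
4: □¬p is T. ✗
6: □¬p is T. ✗
8: □¬p is T. ✗
— 1 world.

4 and 1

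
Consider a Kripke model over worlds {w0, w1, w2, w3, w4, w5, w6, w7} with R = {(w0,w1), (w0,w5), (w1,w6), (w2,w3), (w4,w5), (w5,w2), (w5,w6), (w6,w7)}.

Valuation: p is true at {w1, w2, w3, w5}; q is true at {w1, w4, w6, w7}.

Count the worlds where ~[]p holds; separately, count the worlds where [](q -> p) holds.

For ~[]p:
w0: []p is T. ✗
w1: []p is F. ✓
w2: []p is T. ✗
w3: []p is T. ✗
w4: []p is T. ✗
w5: []p is F. ✓
w6: []p is F. ✓
w7: []p is T. ✗
— 3 worlds.
For [](q -> p):
w0: successors {w1, w5}; q -> p there: w1:T, w5:T. ✓
w1: successors {w6}; q -> p there: w6:F. ✗
w2: successors {w3}; q -> p there: w3:T. ✓
w3: no successors, so [](q -> p) holds vacuously. ✓
w4: successors {w5}; q -> p there: w5:T. ✓
w5: successors {w2, w6}; q -> p there: w2:T, w6:F. ✗
w6: successors {w7}; q -> p there: w7:F. ✗
w7: no successors, so [](q -> p) holds vacuously. ✓
— 5 worlds.

3 and 5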